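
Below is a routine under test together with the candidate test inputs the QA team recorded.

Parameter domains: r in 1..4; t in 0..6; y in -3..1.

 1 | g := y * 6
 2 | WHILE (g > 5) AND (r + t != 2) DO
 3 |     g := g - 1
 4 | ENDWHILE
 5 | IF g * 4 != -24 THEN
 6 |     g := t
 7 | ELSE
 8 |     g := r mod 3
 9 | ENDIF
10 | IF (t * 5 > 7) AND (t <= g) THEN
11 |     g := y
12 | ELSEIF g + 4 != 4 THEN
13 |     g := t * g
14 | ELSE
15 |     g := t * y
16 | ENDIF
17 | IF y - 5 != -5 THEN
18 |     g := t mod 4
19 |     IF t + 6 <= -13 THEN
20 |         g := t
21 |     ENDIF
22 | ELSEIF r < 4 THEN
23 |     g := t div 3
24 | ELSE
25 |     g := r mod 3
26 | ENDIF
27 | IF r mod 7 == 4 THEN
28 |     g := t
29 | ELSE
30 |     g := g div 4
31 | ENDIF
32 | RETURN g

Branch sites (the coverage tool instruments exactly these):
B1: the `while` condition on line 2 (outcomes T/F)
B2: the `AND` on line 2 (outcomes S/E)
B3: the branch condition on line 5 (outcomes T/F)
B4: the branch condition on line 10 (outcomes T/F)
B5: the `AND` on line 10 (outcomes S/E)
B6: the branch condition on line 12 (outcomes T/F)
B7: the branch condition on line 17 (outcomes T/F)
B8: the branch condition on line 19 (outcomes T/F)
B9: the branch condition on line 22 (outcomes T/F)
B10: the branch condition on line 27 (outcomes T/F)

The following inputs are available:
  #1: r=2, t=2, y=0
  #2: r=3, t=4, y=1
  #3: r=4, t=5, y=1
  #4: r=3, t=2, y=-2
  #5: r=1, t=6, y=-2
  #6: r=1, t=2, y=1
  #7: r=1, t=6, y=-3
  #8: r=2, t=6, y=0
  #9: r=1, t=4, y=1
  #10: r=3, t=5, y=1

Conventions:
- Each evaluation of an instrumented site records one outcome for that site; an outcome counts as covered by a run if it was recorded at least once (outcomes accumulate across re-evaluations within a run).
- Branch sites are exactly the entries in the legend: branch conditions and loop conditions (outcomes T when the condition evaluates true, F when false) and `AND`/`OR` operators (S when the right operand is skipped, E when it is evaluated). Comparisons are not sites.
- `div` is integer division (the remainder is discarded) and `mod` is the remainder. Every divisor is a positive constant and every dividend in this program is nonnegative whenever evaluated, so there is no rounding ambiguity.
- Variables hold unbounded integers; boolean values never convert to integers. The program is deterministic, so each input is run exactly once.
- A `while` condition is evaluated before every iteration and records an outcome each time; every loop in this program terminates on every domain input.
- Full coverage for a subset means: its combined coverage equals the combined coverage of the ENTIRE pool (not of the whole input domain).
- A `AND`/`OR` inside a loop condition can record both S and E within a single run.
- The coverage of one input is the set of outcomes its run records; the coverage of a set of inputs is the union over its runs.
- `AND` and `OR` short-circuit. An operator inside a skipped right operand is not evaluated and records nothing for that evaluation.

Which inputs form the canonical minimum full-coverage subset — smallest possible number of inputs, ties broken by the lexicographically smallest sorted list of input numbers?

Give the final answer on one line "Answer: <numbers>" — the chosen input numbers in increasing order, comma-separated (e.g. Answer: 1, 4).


input #1, r=2, t=2, y=0: events B2->S, B1->F, B3->T, B5->E, B4->T, B7->F, B9->T, B10->F; outcomes B1=F, B2=S, B3=T, B4=T, B5=E, B7=F, B9=T, B10=F
input #2, r=3, t=4, y=1: events B2->E, B1->T, B2->S, B1->F, B3->T, B5->E, B4->T, B7->T, B8->F, B10->F; outcomes B1=T, B1=F, B2=S, B2=E, B3=T, B4=T, B5=E, B7=T, B8=F, B10=F
input #3, r=4, t=5, y=1: events B2->E, B1->T, B2->S, B1->F, B3->T, B5->E, B4->T, B7->T, B8->F, B10->T; outcomes B1=T, B1=F, B2=S, B2=E, B3=T, B4=T, B5=E, B7=T, B8=F, B10=T
input #4, r=3, t=2, y=-2: events B2->S, B1->F, B3->T, B5->E, B4->T, B7->T, B8->F, B10->F; outcomes B1=F, B2=S, B3=T, B4=T, B5=E, B7=T, B8=F, B10=F
input #5, r=1, t=6, y=-2: events B2->S, B1->F, B3->T, B5->E, B4->T, B7->T, B8->F, B10->F; outcomes B1=F, B2=S, B3=T, B4=T, B5=E, B7=T, B8=F, B10=F
input #6, r=1, t=2, y=1: events B2->E, B1->T, B2->S, B1->F, B3->T, B5->E, B4->T, B7->T, B8->F, B10->F; outcomes B1=T, B1=F, B2=S, B2=E, B3=T, B4=T, B5=E, B7=T, B8=F, B10=F
input #7, r=1, t=6, y=-3: events B2->S, B1->F, B3->T, B5->E, B4->T, B7->T, B8->F, B10->F; outcomes B1=F, B2=S, B3=T, B4=T, B5=E, B7=T, B8=F, B10=F
input #8, r=2, t=6, y=0: events B2->S, B1->F, B3->T, B5->E, B4->T, B7->F, B9->T, B10->F; outcomes B1=F, B2=S, B3=T, B4=T, B5=E, B7=F, B9=T, B10=F
input #9, r=1, t=4, y=1: events B2->E, B1->T, B2->S, B1->F, B3->T, B5->E, B4->T, B7->T, B8->F, B10->F; outcomes B1=T, B1=F, B2=S, B2=E, B3=T, B4=T, B5=E, B7=T, B8=F, B10=F
input #10, r=3, t=5, y=1: events B2->E, B1->T, B2->S, B1->F, B3->T, B5->E, B4->T, B7->T, B8->F, B10->F; outcomes B1=T, B1=F, B2=S, B2=E, B3=T, B4=T, B5=E, B7=T, B8=F, B10=F
together the pool reaches 13 outcomes: B1=T, B1=F, B2=S, B2=E, B3=T, B4=T, B5=E, B7=T, B7=F, B8=F, B9=T, B10=T, B10=F
size 1 is not enough: best union over all size-1 subsets is 10/13
at size 2, {1, 3} reaches all 13 outcomes; every lexicographically earlier size-2 subset fails
Answer: 1, 3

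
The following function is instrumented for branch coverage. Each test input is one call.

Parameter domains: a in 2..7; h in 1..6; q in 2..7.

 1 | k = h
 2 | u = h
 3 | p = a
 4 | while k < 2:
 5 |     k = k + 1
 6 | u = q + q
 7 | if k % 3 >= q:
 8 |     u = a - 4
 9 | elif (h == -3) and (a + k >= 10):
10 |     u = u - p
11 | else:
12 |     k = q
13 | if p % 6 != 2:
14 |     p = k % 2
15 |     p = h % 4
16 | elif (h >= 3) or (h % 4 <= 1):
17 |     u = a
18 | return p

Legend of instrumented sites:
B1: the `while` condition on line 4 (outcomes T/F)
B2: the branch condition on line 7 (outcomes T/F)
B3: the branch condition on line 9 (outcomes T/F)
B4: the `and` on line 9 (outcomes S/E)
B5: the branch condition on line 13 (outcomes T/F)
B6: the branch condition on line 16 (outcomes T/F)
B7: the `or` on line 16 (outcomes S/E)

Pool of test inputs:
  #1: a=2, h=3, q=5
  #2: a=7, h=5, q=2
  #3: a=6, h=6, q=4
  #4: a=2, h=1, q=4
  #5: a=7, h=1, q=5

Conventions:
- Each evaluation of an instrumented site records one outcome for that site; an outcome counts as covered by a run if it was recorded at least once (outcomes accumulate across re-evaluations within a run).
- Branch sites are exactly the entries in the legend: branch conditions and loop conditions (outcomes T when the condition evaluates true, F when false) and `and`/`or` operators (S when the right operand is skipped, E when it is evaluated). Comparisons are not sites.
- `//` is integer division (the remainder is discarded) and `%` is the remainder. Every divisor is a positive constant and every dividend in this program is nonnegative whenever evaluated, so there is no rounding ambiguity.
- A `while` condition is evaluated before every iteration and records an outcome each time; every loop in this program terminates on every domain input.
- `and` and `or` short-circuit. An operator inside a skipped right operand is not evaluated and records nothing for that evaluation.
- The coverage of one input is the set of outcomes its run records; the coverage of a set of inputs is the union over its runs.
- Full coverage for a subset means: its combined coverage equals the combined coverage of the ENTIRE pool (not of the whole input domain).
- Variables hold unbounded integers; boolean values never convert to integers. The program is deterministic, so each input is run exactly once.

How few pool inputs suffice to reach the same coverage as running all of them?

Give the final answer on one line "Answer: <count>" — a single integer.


test 1 (a=2, h=3, q=5) fires B1->F, B2->F, B4->S, B3->F, B5->F, B7->S, B6->T; hits B1=F, B2=F, B3=F, B4=S, B5=F, B6=T, B7=S
test 2 (a=7, h=5, q=2) fires B1->F, B2->T, B5->T; hits B1=F, B2=T, B5=T
test 3 (a=6, h=6, q=4) fires B1->F, B2->F, B4->S, B3->F, B5->T; hits B1=F, B2=F, B3=F, B4=S, B5=T
test 4 (a=2, h=1, q=4) fires B1->T, B1->F, B2->F, B4->S, B3->F, B5->F, B7->E, B6->T; hits B1=T, B1=F, B2=F, B3=F, B4=S, B5=F, B6=T, B7=E
test 5 (a=7, h=1, q=5) fires B1->T, B1->F, B2->F, B4->S, B3->F, B5->T; hits B1=T, B1=F, B2=F, B3=F, B4=S, B5=T
the full pool covers 11 outcomes: B1=T, B1=F, B2=T, B2=F, B3=F, B4=S, B5=T, B5=F, B6=T, B7=S, B7=E
no size-1 subset reaches all 11 outcomes (best union: 8/11)
no size-2 subset reaches all 11 outcomes (best union: 10/11)
the canonical winner is {1, 2, 4}: size 3, full 11-outcome coverage, earliest index list among size-3 covers
Answer: 3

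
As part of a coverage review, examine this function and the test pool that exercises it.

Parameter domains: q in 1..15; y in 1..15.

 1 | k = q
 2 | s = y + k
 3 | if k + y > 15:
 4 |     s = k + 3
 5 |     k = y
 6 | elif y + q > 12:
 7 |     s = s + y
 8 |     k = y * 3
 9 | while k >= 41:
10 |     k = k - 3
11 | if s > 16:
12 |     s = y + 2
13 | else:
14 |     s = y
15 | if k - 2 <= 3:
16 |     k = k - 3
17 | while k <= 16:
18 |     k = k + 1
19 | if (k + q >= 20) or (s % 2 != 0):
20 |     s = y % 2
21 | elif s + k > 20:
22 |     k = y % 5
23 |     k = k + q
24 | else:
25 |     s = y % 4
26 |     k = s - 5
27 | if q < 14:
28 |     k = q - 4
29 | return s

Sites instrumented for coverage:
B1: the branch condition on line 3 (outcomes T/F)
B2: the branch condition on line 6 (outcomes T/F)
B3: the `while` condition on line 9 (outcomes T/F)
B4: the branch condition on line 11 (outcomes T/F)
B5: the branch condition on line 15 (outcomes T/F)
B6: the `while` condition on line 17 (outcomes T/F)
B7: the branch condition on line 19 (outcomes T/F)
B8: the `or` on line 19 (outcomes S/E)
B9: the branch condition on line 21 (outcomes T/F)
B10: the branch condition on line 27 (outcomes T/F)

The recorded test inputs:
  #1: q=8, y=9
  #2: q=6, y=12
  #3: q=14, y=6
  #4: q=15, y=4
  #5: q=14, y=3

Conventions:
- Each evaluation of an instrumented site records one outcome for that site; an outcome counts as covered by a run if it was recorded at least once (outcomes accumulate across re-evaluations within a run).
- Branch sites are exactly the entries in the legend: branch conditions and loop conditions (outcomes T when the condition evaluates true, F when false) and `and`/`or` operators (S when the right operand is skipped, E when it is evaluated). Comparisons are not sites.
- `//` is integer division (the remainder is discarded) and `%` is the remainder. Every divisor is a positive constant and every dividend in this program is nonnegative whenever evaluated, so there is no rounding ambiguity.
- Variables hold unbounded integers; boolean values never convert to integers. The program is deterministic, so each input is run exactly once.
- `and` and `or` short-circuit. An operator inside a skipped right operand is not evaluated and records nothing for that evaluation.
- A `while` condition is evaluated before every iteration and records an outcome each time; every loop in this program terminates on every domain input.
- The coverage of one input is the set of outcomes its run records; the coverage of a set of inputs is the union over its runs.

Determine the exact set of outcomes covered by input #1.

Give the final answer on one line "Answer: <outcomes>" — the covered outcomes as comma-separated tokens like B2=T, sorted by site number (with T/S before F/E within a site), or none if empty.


Event log for input #1 (q=8, y=9):
  B1->T, B3->F, B4->F, B5->F, B6->T, B6->T, B6->T, B6->T, B6->T, B6->T
  B6->T, B6->T, B6->F, B8->S, B7->T, B10->T
collecting distinct outcomes: B1=T, B3=F, B4=F, B5=F, B6=T, B6=F, B7=T, B8=S, B10=T
Answer: B1=T, B3=F, B4=F, B5=F, B6=T, B6=F, B7=T, B8=S, B10=T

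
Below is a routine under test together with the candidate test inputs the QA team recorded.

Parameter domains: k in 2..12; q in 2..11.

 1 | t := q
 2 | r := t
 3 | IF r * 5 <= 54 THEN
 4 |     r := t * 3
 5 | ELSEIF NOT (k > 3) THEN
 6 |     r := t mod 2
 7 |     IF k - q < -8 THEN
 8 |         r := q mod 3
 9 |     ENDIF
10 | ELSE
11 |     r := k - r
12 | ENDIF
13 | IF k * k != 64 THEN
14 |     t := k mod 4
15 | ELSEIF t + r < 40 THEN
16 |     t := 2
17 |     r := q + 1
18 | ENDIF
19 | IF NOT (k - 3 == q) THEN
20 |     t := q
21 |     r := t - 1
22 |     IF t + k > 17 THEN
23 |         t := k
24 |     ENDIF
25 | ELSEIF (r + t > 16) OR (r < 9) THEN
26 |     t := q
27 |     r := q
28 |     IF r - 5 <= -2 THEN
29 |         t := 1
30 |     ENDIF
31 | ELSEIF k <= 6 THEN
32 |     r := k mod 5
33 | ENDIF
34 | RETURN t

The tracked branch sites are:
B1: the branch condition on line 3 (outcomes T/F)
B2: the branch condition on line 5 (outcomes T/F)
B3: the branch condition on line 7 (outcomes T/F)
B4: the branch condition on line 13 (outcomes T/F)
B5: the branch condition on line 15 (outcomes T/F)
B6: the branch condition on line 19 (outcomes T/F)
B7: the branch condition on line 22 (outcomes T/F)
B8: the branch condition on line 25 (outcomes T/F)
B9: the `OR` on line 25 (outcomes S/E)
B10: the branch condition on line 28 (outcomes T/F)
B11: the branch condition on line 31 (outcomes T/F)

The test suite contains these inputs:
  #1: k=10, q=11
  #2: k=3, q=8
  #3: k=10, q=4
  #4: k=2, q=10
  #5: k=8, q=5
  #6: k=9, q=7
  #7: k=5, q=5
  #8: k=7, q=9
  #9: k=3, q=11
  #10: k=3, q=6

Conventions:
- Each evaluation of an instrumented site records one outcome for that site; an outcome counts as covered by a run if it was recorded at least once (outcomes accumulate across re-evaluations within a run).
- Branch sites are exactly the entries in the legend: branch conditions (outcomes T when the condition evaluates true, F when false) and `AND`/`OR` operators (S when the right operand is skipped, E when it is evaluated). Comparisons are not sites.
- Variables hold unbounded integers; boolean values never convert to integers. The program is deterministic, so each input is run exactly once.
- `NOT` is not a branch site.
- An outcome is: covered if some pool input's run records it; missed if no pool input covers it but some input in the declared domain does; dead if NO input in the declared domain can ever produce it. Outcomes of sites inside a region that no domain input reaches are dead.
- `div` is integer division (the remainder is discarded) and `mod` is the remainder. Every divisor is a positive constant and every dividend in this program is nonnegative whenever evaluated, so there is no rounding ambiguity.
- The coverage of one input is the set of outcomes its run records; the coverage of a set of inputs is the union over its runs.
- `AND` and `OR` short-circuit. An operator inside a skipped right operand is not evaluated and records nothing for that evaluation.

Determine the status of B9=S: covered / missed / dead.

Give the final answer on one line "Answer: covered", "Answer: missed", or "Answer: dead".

no pool input records B9=S
but domain input (k=9, q=6) does record it -> reachable, so missed

Answer: missed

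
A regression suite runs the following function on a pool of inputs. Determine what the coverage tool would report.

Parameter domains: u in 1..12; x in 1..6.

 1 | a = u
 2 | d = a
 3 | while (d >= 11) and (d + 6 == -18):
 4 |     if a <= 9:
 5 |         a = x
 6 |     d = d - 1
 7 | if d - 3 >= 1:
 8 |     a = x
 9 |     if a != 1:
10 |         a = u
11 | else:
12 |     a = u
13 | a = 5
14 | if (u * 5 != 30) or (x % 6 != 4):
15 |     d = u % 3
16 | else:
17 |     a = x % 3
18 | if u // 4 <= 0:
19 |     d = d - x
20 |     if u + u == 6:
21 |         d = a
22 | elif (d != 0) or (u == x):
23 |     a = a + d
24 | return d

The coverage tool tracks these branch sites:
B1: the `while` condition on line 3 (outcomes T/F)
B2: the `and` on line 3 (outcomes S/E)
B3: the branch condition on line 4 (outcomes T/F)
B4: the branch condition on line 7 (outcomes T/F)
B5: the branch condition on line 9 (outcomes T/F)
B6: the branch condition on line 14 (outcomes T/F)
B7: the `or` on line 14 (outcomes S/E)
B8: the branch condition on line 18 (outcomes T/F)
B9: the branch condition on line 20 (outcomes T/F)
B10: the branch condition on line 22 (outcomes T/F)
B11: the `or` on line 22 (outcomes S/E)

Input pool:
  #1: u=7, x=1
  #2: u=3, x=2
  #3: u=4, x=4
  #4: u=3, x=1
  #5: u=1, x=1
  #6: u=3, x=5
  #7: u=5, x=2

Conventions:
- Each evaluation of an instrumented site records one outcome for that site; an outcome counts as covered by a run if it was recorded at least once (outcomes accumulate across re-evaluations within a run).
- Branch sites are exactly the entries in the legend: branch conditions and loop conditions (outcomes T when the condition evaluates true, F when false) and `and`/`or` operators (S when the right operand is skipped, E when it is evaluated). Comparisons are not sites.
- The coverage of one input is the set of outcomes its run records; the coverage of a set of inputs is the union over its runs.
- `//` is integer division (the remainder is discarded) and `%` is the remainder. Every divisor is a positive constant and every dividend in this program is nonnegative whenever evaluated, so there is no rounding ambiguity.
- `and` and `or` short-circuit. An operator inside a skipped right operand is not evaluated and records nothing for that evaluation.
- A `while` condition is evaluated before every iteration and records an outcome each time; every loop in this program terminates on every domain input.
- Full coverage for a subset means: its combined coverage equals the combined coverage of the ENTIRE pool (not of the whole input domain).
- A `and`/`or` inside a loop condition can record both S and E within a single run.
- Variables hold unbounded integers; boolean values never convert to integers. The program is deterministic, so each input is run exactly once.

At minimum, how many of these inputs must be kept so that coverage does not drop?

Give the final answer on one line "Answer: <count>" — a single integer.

input #1, u=7, x=1: outcomes B1=F, B2=S, B4=T, B5=F, B6=T, B7=S, B8=F, B10=T, B11=S
input #2, u=3, x=2: outcomes B1=F, B2=S, B4=F, B6=T, B7=S, B8=T, B9=T
input #3, u=4, x=4: outcomes B1=F, B2=S, B4=T, B5=T, B6=T, B7=S, B8=F, B10=T, B11=S
input #4, u=3, x=1: outcomes B1=F, B2=S, B4=F, B6=T, B7=S, B8=T, B9=T
input #5, u=1, x=1: outcomes B1=F, B2=S, B4=F, B6=T, B7=S, B8=T, B9=F
input #6, u=3, x=5: outcomes B1=F, B2=S, B4=F, B6=T, B7=S, B8=T, B9=T
input #7, u=5, x=2: outcomes B1=F, B2=S, B4=T, B5=T, B6=T, B7=S, B8=F, B10=T, B11=S
pool-wide coverage (14 outcomes): B1=F, B2=S, B4=T, B4=F, B5=T, B5=F, B6=T, B7=S, B8=T, B8=F, B9=T, B9=F, B10=T, B11=S
checked all size-1 subsets: none covers 14 outcomes (max 9/14)
checked all size-2 subsets: none covers 14 outcomes (max 12/14)
checked all size-3 subsets: none covers 14 outcomes (max 13/14)
the canonical winner is {1, 2, 3, 5}: size 4, full 14-outcome coverage, earliest index list among size-4 covers

Answer: 4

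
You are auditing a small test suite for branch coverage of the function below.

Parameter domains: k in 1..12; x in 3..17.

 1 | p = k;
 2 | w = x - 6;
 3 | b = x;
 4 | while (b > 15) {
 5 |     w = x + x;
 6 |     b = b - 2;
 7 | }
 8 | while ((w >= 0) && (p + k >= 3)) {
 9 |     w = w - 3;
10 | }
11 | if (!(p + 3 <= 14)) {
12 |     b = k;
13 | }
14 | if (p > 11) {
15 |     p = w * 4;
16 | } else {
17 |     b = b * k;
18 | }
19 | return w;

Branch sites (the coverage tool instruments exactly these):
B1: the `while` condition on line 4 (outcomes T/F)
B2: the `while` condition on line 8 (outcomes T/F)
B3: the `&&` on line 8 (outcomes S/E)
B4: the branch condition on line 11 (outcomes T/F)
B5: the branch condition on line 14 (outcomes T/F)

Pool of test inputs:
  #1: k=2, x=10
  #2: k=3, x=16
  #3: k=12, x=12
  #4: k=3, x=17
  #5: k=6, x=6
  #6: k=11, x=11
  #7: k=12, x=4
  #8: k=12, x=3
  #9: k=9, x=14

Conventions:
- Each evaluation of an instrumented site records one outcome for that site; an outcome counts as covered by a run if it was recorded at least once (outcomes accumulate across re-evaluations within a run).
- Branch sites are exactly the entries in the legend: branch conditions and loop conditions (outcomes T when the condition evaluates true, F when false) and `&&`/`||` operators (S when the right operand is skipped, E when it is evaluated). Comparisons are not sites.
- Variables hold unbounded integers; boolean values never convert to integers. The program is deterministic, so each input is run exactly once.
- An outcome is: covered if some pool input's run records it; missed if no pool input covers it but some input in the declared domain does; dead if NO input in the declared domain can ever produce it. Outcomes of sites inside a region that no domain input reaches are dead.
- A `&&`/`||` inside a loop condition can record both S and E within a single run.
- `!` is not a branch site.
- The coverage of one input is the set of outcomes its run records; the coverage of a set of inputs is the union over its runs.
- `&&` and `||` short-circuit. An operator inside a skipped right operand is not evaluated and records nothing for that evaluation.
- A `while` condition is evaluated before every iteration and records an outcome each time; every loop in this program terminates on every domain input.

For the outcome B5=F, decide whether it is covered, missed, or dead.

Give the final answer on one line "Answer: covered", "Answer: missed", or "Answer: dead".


B5=F is recorded by pool input(s) 1, 2, 4, 5, 6, 9 -> covered
Answer: covered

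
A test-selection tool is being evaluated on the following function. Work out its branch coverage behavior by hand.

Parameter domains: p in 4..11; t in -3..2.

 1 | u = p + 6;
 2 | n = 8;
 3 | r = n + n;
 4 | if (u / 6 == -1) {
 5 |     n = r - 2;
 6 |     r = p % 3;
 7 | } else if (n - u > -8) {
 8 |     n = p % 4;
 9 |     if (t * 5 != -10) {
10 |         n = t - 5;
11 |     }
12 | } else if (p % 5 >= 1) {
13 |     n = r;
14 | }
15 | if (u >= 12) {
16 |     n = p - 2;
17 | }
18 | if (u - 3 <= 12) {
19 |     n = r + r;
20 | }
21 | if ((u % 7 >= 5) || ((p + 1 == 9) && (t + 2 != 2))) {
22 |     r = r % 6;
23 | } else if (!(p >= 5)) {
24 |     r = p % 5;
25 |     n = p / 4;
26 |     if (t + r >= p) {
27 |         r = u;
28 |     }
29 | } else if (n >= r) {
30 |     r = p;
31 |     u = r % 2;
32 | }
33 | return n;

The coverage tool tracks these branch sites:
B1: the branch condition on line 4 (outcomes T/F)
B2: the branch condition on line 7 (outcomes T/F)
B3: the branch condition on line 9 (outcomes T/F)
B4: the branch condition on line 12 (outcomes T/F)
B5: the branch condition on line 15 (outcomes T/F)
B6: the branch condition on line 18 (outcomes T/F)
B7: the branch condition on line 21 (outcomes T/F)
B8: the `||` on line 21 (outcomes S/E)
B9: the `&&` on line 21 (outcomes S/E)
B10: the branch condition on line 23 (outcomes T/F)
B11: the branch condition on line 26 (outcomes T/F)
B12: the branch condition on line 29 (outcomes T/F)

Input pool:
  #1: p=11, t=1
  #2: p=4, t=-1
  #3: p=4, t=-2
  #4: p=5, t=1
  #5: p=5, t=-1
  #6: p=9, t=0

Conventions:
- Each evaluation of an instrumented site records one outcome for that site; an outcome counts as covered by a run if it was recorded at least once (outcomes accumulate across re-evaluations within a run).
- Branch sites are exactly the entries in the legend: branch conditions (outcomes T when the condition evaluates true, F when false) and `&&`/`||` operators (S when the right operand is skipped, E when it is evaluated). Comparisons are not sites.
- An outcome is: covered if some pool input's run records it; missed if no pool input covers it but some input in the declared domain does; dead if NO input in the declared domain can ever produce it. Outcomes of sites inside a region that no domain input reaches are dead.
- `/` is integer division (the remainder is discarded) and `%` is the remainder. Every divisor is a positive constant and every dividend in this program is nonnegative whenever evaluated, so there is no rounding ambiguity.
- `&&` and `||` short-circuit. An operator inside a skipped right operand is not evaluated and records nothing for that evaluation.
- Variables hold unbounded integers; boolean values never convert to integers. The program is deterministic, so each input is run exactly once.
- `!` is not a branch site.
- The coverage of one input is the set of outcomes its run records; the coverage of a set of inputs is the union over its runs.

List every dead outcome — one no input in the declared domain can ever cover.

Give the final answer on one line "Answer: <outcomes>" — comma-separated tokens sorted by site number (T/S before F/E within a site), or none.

sweeping the full domain (48 inputs) for each outcome:
  B1=T: unreachable across the whole domain -> dead
  reachable outcomes have witnesses, e.g. B1=F (e.g. p=4, t=-3), B2=T (e.g. p=4, t=-3), B2=F (e.g. p=10, t=-3), B3=T (e.g. p=4, t=-3)

Answer: B1=T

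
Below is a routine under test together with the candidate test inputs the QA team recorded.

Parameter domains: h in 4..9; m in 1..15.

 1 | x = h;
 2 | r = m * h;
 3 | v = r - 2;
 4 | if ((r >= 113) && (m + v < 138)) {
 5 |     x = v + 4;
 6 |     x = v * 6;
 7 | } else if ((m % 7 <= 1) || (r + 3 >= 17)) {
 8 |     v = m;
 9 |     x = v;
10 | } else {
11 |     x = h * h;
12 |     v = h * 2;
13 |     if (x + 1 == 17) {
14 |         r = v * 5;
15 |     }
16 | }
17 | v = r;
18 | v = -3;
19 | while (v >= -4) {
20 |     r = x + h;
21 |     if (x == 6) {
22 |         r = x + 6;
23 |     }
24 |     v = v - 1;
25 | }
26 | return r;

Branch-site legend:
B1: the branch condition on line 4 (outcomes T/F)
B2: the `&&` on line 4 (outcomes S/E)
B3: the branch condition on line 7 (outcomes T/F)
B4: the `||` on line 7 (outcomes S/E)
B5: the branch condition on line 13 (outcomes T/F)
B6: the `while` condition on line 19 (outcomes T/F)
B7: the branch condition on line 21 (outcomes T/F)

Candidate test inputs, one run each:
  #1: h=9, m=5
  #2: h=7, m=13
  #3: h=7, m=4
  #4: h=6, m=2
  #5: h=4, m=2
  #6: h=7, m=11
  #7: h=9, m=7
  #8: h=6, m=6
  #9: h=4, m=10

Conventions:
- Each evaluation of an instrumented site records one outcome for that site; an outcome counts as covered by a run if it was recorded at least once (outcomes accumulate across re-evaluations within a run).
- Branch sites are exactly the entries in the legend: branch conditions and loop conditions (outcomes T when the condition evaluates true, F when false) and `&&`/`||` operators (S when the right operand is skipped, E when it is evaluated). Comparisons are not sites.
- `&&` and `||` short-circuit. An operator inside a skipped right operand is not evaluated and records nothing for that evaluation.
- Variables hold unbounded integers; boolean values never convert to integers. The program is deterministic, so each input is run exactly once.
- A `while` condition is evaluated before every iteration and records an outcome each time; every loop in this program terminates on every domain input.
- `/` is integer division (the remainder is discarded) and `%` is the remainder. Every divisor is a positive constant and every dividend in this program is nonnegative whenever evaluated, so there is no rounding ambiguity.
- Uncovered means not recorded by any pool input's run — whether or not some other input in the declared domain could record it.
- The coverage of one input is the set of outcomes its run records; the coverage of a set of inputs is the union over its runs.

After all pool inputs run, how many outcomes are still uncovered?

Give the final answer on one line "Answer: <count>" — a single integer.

test 1 (h=9, m=5) fires B2->S, B1->F, B4->E, B3->T, B6->T, B7->F, B6->T, B7->F, B6->F; hits B1=F, B2=S, B3=T, B4=E, B6=T, B6=F, B7=F
test 2 (h=7, m=13) fires B2->S, B1->F, B4->E, B3->T, B6->T, B7->F, B6->T, B7->F, B6->F; hits B1=F, B2=S, B3=T, B4=E, B6=T, B6=F, B7=F
test 3 (h=7, m=4) fires B2->S, B1->F, B4->E, B3->T, B6->T, B7->F, B6->T, B7->F, B6->F; hits B1=F, B2=S, B3=T, B4=E, B6=T, B6=F, B7=F
test 4 (h=6, m=2) fires B2->S, B1->F, B4->E, B3->F, B5->F, B6->T, B7->F, B6->T, B7->F, B6->F; hits B1=F, B2=S, B3=F, B4=E, B5=F, B6=T, B6=F, B7=F
test 5 (h=4, m=2) fires B2->S, B1->F, B4->E, B3->F, B5->T, B6->T, B7->F, B6->T, B7->F, B6->F; hits B1=F, B2=S, B3=F, B4=E, B5=T, B6=T, B6=F, B7=F
test 6 (h=7, m=11) fires B2->S, B1->F, B4->E, B3->T, B6->T, B7->F, B6->T, B7->F, B6->F; hits B1=F, B2=S, B3=T, B4=E, B6=T, B6=F, B7=F
test 7 (h=9, m=7) fires B2->S, B1->F, B4->S, B3->T, B6->T, B7->F, B6->T, B7->F, B6->F; hits B1=F, B2=S, B3=T, B4=S, B6=T, B6=F, B7=F
test 8 (h=6, m=6) fires B2->S, B1->F, B4->E, B3->T, B6->T, B7->T, B6->T, B7->T, B6->F; hits B1=F, B2=S, B3=T, B4=E, B6=T, B6=F, B7=T
test 9 (h=4, m=10) fires B2->S, B1->F, B4->E, B3->T, B6->T, B7->F, B6->T, B7->F, B6->F; hits B1=F, B2=S, B3=T, B4=E, B6=T, B6=F, B7=F
union over the pool: B1=F, B2=S, B3=T, B3=F, B4=S, B4=E, B5=T, B5=F, B6=T, B6=F, B7=T, B7=F
uncovered (2 of 14): B1=T, B2=E

Answer: 2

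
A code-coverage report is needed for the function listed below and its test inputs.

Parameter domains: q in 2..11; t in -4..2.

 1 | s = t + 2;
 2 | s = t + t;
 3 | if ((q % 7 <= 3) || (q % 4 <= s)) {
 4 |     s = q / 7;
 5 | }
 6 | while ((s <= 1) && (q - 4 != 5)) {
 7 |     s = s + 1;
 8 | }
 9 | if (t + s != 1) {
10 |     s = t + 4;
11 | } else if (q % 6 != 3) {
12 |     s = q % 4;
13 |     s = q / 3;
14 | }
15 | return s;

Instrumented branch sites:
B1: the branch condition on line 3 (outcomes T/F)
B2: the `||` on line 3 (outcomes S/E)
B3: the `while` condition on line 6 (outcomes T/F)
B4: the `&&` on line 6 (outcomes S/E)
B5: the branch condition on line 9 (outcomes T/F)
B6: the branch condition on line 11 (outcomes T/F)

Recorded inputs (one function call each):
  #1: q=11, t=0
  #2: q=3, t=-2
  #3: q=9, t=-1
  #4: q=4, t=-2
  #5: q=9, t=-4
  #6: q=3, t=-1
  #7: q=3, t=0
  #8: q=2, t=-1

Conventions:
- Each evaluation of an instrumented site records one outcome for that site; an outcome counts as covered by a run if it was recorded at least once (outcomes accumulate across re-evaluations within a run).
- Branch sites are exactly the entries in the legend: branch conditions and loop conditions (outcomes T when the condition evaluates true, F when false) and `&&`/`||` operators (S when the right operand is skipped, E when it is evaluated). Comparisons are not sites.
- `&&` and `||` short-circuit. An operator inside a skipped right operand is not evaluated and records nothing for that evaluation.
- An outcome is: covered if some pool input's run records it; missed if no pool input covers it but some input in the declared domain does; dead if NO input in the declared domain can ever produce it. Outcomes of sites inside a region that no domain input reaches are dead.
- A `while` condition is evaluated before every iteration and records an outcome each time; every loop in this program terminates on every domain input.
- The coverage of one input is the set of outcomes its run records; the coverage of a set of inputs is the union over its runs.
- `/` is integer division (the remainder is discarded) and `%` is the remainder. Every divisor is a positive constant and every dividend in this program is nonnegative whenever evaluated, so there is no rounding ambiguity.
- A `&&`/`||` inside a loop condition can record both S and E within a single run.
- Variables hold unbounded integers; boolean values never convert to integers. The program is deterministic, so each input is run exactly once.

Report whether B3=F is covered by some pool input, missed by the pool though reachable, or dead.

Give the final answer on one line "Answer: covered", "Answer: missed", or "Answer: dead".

B3=F is recorded by pool input(s) 1, 2, 3, 4, 5, 6, 7, 8 -> covered

Answer: covered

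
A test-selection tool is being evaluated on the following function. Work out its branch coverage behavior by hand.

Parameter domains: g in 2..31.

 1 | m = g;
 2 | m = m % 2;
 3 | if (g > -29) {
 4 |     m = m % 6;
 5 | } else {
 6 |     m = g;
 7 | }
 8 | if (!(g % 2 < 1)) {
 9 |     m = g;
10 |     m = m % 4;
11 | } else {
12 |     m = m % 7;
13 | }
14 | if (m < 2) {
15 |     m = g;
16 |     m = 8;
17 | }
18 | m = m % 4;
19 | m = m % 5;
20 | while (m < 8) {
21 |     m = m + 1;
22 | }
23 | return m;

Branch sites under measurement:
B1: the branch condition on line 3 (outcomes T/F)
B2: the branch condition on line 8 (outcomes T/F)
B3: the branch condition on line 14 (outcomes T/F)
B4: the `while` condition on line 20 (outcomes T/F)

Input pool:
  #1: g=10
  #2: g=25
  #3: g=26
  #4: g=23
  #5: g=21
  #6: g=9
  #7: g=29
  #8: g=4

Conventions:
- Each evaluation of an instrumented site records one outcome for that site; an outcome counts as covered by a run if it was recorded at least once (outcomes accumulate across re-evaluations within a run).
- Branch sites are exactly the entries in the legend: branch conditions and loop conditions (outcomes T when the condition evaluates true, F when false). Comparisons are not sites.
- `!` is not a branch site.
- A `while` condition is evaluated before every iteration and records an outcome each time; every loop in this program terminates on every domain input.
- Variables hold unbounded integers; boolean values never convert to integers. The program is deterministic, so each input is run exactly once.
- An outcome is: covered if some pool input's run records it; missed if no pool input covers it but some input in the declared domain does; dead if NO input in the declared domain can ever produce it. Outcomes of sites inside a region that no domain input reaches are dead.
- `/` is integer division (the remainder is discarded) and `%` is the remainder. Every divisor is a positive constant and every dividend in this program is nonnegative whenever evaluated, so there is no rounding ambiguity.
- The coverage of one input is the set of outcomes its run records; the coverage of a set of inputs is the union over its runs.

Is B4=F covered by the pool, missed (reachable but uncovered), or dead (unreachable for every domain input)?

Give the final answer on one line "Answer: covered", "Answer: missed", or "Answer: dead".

B4=F is recorded by pool input(s) 1, 2, 3, 4, 5, 6, 7, 8 -> covered

Answer: covered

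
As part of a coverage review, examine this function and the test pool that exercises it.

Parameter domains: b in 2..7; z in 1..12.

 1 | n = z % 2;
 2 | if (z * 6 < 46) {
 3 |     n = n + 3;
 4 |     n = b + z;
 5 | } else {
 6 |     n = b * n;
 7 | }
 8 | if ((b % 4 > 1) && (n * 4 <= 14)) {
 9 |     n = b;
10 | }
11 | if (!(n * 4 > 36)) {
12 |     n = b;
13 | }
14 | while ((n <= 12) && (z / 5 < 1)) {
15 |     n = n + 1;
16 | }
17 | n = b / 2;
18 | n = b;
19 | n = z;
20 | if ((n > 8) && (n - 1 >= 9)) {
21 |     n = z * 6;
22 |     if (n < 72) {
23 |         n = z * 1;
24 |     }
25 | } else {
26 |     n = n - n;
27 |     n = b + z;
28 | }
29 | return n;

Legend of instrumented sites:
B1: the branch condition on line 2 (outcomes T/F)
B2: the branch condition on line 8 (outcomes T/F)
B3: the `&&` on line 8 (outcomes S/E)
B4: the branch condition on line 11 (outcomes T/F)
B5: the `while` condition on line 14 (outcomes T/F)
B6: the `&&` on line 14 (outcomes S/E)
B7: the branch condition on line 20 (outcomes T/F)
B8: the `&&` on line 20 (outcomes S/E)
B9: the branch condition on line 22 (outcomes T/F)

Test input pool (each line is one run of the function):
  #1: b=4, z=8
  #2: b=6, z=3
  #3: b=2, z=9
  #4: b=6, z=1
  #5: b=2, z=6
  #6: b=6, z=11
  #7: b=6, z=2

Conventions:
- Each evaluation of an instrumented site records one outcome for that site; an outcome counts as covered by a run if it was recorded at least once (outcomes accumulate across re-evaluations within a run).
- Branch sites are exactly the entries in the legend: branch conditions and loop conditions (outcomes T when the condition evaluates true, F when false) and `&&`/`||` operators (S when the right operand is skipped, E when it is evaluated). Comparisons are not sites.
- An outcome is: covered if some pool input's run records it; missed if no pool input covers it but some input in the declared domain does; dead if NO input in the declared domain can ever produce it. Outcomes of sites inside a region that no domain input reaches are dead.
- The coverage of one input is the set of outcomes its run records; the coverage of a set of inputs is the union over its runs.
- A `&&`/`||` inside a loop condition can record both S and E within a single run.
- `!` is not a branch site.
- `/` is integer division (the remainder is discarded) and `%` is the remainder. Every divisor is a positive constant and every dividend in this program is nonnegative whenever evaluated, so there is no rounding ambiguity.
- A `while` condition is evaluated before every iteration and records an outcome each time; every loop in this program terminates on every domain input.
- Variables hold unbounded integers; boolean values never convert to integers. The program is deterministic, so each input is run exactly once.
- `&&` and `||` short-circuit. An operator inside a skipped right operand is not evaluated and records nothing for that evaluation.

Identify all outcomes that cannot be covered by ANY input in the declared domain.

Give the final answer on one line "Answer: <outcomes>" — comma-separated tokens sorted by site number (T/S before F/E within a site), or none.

sweeping the full domain (72 inputs) for each outcome:
  reachable outcomes have witnesses, e.g. B1=T (e.g. b=2, z=1), B1=F (e.g. b=2, z=8), B2=T (e.g. b=2, z=1), B2=F (e.g. b=2, z=2)

Answer: none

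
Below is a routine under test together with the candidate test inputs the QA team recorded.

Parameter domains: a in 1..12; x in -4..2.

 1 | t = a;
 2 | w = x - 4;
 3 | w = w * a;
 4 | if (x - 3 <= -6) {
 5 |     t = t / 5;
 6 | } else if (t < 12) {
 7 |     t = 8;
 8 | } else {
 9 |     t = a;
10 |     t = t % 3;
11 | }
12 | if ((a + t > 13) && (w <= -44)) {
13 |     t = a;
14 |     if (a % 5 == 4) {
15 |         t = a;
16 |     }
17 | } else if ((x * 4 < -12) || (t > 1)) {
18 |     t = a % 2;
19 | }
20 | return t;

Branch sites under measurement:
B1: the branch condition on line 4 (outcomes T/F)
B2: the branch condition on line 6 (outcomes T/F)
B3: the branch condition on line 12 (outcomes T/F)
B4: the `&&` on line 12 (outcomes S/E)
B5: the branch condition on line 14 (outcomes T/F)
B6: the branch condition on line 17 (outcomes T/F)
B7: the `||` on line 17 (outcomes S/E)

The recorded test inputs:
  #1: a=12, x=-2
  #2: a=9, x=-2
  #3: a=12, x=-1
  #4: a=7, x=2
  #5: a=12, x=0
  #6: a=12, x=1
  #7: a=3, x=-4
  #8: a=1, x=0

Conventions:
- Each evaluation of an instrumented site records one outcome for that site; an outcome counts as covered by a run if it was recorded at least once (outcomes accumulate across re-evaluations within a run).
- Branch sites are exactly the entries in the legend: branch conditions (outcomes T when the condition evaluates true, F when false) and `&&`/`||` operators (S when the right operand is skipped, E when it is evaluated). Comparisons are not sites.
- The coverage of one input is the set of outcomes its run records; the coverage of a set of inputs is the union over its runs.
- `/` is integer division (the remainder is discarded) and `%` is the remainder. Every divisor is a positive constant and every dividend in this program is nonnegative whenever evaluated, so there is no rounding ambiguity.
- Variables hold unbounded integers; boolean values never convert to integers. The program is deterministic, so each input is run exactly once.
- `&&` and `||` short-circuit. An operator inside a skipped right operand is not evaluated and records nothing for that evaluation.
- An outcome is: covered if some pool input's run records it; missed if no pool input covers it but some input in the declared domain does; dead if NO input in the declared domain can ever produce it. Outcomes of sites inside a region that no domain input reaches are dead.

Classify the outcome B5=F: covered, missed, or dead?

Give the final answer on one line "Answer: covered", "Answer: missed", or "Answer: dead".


no pool input records B5=F
but domain input (a=8, x=-2) does record it -> reachable, so missed
Answer: missed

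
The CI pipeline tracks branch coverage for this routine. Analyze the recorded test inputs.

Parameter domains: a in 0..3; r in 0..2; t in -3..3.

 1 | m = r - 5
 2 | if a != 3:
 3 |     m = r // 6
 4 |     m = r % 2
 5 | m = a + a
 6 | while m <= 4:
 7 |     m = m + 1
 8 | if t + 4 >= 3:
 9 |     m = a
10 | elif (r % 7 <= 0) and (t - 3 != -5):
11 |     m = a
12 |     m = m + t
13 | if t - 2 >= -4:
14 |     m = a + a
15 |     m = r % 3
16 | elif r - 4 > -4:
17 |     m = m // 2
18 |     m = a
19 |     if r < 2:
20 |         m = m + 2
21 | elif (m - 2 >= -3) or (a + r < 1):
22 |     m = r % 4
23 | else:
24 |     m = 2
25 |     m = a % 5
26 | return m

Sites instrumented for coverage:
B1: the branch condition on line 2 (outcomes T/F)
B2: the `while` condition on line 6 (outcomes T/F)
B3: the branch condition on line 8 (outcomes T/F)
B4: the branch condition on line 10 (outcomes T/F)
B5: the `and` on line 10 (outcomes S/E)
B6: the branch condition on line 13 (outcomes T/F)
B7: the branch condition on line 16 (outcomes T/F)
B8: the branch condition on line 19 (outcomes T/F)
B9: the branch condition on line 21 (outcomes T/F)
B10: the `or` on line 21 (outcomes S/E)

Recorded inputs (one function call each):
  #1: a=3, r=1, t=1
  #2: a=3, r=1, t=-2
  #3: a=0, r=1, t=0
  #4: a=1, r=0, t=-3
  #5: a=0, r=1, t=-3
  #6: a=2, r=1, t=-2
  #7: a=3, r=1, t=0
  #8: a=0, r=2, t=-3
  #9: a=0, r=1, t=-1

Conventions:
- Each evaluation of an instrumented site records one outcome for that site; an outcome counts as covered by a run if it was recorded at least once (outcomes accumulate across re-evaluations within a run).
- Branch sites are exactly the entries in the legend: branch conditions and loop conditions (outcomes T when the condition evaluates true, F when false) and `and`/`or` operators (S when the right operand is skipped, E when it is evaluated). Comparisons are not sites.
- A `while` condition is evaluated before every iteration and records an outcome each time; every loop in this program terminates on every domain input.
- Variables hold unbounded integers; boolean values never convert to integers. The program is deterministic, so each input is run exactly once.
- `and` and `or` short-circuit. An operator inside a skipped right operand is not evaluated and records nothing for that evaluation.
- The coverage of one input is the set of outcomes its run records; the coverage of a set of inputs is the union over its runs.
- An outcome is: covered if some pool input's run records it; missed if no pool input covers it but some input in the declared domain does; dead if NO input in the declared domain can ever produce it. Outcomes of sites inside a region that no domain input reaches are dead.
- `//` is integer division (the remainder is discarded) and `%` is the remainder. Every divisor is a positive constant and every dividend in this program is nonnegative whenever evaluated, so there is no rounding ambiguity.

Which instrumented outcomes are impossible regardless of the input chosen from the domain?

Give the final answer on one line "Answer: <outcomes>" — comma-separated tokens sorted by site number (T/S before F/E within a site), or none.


running all 84 domain inputs and tallying outcomes:
  reachable outcomes have witnesses, e.g. B1=T (e.g. a=0, r=0, t=-3), B1=F (e.g. a=3, r=0, t=-3), B2=T (e.g. a=0, r=0, t=-3), B2=F (e.g. a=0, r=0, t=-3)
Answer: none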